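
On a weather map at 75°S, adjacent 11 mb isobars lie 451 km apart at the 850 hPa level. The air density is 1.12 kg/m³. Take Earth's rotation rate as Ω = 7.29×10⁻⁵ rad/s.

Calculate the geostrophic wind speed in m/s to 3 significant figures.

15.5 m/s

Coriolis parameter at 75°S:
f = 2Ω sin φ = 2 × 7.29×10⁻⁵ × sin 75° = 1.41×10⁻⁴ s⁻¹
Pressure gradient: |∂P/∂n| = 1100 Pa / 451000 m = 2.44×10⁻³ Pa/m
Geostrophic balance (pressure-gradient force = Coriolis force):
V_g = (1/(fρ)) |∂P/∂n| = 2.44×10⁻³ / (1.41×10⁻⁴ × 1.12) = 15.5 m/s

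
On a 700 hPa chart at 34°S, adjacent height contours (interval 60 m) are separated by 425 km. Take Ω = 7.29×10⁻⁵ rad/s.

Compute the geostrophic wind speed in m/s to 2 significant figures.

Coriolis parameter at 34°S:
f = 2Ω sin φ = 2 × 7.29×10⁻⁵ × sin 34° = 8.15×10⁻⁵ s⁻¹
Height gradient: |∂Z/∂n| = 60 m / 425000 m = 1.41×10⁻⁴
On a pressure surface, geostrophic balance gives V_g = (g/f)|∂Z/∂n|:
V_g = 9.81 × 1.41×10⁻⁴ / 8.15×10⁻⁵ = 17.0 m/s

17 m/s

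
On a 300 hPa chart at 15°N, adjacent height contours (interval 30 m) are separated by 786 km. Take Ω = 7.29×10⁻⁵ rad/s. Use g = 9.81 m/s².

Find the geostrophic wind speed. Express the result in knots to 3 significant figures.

Coriolis parameter at 15°N:
f = 2Ω sin φ = 2 × 7.29×10⁻⁵ × sin 15° = 3.77×10⁻⁵ s⁻¹
Height gradient: |∂Z/∂n| = 30 m / 786000 m = 3.82×10⁻⁵
On a pressure surface, geostrophic balance gives V_g = (g/f)|∂Z/∂n|:
V_g = 9.81 × 3.82×10⁻⁵ / 3.77×10⁻⁵ = 9.92 m/s
Converting: 9.92 m/s × 1.944 = 19.3 knots

19.3 knots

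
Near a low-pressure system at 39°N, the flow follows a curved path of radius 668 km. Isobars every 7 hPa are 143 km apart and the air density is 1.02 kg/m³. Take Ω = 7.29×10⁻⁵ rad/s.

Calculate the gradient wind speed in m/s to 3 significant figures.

33.7 m/s

Coriolis parameter at 39°N:
f = 2Ω sin φ = 2 × 7.29×10⁻⁵ × sin 39° = 9.18×10⁻⁵ s⁻¹
Pressure gradient: |∂P/∂n| = 700 Pa / 143000 m = 4.90×10⁻³ Pa/m
Geostrophic speed: V_g = |∂P/∂n|/(fρ) = 4.90×10⁻³/(9.18×10⁻⁵ × 1.02) = 52.3 m/s
Around a low, centrifugal force acts outward with Coriolis, so pressure-gradient force balances both:
(1/ρ)|∂P/∂n| = fV + V²/R  →  V² + fR·V − fR·V_g = 0
With fR = 9.18×10⁻⁵ × 668×10³ m = 61.3 m/s:
V = [−fR + √((fR)² + 4 fR V_g)]/2 = [−61.3 + √(61.3² + 4×61.3×52.3)]/2 = 33.7 m/s
Subgeostrophic (V < V_g = 52.3 m/s), as expected around a low.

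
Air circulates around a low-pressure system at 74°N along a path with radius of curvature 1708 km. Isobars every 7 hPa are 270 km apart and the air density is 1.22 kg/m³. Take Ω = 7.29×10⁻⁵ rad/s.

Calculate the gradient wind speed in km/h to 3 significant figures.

51.5 km/h

Coriolis parameter at 74°N:
f = 2Ω sin φ = 2 × 7.29×10⁻⁵ × sin 74° = 1.40×10⁻⁴ s⁻¹
Pressure gradient: |∂P/∂n| = 700 Pa / 270000 m = 2.59×10⁻³ Pa/m
Geostrophic speed: V_g = |∂P/∂n|/(fρ) = 2.59×10⁻³/(1.40×10⁻⁴ × 1.22) = 15.2 m/s
Around a low, centrifugal force acts outward with Coriolis, so pressure-gradient force balances both:
(1/ρ)|∂P/∂n| = fV + V²/R  →  V² + fR·V − fR·V_g = 0
With fR = 1.40×10⁻⁴ × 1708×10³ m = 239 m/s:
V = [−fR + √((fR)² + 4 fR V_g)]/2 = [−239 + √(239² + 4×239×15.2)]/2 = 14.3 m/s
Subgeostrophic (V < V_g = 15.2 m/s), as expected around a low.
Converting: 14.3 m/s × 3.6 = 51.5 km/h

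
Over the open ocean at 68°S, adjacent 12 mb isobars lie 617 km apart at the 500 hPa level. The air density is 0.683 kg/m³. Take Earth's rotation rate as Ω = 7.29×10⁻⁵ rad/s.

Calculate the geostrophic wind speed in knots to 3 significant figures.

40.9 knots

Coriolis parameter at 68°S:
f = 2Ω sin φ = 2 × 7.29×10⁻⁵ × sin 68° = 1.35×10⁻⁴ s⁻¹
Pressure gradient: |∂P/∂n| = 1200 Pa / 617000 m = 1.94×10⁻³ Pa/m
Geostrophic balance (pressure-gradient force = Coriolis force):
V_g = (1/(fρ)) |∂P/∂n| = 1.94×10⁻³ / (1.35×10⁻⁴ × 0.683) = 21.1 m/s
Converting: 21.1 m/s × 1.944 = 40.9 knots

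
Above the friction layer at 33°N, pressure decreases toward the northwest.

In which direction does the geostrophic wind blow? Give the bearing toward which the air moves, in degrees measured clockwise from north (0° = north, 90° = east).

The pressure-gradient force points toward the northwest (bearing 315°).
Geostrophic balance: in the Northern Hemisphere the Coriolis force deflects motion to the right, so the geostrophic wind blows 90° to the right of the pressure-gradient force (low pressure on the left).
Rotating 315° by 90° clockwise gives 045° — the wind blows toward the northeast.

045°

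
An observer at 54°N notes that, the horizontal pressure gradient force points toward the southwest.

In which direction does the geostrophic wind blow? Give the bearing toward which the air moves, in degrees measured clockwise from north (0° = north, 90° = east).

315°

The pressure-gradient force points toward the southwest (bearing 225°).
Geostrophic balance: in the Northern Hemisphere the Coriolis force deflects motion to the right, so the geostrophic wind blows 90° to the right of the pressure-gradient force (low pressure on the left).
Rotating 225° by 90° clockwise gives 315° — the wind blows toward the northwest.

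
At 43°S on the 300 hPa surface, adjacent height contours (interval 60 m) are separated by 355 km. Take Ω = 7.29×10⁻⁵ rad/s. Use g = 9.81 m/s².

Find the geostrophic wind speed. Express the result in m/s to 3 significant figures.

16.7 m/s

Coriolis parameter at 43°S:
f = 2Ω sin φ = 2 × 7.29×10⁻⁵ × sin 43° = 9.94×10⁻⁵ s⁻¹
Height gradient: |∂Z/∂n| = 60 m / 355000 m = 1.69×10⁻⁴
On a pressure surface, geostrophic balance gives V_g = (g/f)|∂Z/∂n|:
V_g = 9.81 × 1.69×10⁻⁴ / 9.94×10⁻⁵ = 16.7 m/s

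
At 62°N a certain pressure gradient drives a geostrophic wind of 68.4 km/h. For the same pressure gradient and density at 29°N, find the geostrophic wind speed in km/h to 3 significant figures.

With the same pressure gradient and density, V_g ∝ 1/f ∝ 1/sin φ.
V₂ = V₁ · sin φ₁ / sin φ₂ = 68.4 × sin 62° / sin 29°
V₂ = 68.4 × 0.8829/0.4848 = 125 km/h

125 km/h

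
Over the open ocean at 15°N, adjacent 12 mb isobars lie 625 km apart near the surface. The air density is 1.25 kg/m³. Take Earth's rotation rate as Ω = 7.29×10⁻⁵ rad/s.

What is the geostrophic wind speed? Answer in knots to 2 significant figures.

Coriolis parameter at 15°N:
f = 2Ω sin φ = 2 × 7.29×10⁻⁵ × sin 15° = 3.77×10⁻⁵ s⁻¹
Pressure gradient: |∂P/∂n| = 1200 Pa / 625000 m = 1.92×10⁻³ Pa/m
Geostrophic balance (pressure-gradient force = Coriolis force):
V_g = (1/(fρ)) |∂P/∂n| = 1.92×10⁻³ / (3.77×10⁻⁵ × 1.25) = 40.7 m/s
Converting: 40.7 m/s × 1.944 = 79 knots

79 knots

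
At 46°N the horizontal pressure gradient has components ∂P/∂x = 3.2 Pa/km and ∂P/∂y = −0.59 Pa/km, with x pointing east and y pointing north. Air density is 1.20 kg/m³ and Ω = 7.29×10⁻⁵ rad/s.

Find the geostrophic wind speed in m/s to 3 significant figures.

25.9 m/s

Coriolis parameter at 46°N:
f = 2Ω sin φ = 2 × 7.29×10⁻⁵ × sin 46° = 1.05×10⁻⁴ s⁻¹
Component geostrophic relations (x east, y north):
u_g = −(1/(fρ)) ∂P/∂y,  v_g = (1/(fρ)) ∂P/∂x
u_g = −(−0.59×10⁻³)/(1.05×10⁻⁴ × 1.20) = 4.69 m/s;  v_g = (3.2×10⁻³)/(1.05×10⁻⁴ × 1.20) = 25.4 m/s
|V_g| = √(u_g² + v_g²) = 25.9 m/s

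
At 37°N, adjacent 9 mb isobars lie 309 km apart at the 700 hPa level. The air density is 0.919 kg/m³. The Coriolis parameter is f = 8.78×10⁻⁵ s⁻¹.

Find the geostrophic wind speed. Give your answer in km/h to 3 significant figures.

Pressure gradient: |∂P/∂n| = 900 Pa / 309000 m = 2.91×10⁻³ Pa/m
Geostrophic balance (pressure-gradient force = Coriolis force):
V_g = (1/(fρ)) |∂P/∂n| = 2.91×10⁻³ / (8.78×10⁻⁵ × 0.919) = 36.1 m/s
Converting: 36.1 m/s × 3.6 = 130 km/h

130 km/h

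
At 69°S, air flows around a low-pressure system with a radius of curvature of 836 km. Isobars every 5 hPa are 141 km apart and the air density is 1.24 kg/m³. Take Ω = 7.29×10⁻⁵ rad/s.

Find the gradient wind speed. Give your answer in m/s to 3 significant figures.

Coriolis parameter at 69°S:
f = 2Ω sin φ = 2 × 7.29×10⁻⁵ × sin 69° = 1.36×10⁻⁴ s⁻¹
Pressure gradient: |∂P/∂n| = 500 Pa / 141000 m = 3.55×10⁻³ Pa/m
Geostrophic speed: V_g = |∂P/∂n|/(fρ) = 3.55×10⁻³/(1.36×10⁻⁴ × 1.24) = 21.0 m/s
Around a low, centrifugal force acts outward with Coriolis, so pressure-gradient force balances both:
(1/ρ)|∂P/∂n| = fV + V²/R  →  V² + fR·V − fR·V_g = 0
With fR = 1.36×10⁻⁴ × 836×10³ m = 114 m/s:
V = [−fR + √((fR)² + 4 fR V_g)]/2 = [−114 + √(114² + 4×114×21)]/2 = 18.1 m/s
Subgeostrophic (V < V_g = 21 m/s), as expected around a low.

18.1 m/s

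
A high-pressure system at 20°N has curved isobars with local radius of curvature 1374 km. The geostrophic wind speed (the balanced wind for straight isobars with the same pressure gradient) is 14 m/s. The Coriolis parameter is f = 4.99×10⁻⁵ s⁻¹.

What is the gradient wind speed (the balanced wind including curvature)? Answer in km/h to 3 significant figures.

70.6 km/h

Around a high, pressure-gradient force acts outward with centrifugal, so Coriolis balances both:
fV = (1/ρ)|∂P/∂n| + V²/R  →  V² − fR·V + fR·V_g = 0
With fR = 4.99×10⁻⁵ × 1374×10³ m = 68.6 m/s:
V = [fR − √((fR)² − 4 fR V_g)]/2 = [68.6 − √(68.6² − 4×68.6×14)]/2 = 19.6 m/s
Supergeostrophic (V > V_g = 14 m/s), as expected around a high.
Converting: 19.6 m/s × 3.6 = 70.6 km/h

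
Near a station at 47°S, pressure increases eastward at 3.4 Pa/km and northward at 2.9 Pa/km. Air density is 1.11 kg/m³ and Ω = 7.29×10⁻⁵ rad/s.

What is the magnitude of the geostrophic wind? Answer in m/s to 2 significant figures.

38 m/s

Coriolis parameter at 47°S:
f = 2Ω sin φ = 2 × 7.29×10⁻⁵ × sin 47° = 1.07×10⁻⁴ s⁻¹
In the Southern Hemisphere f is negative: f = −1.07×10⁻⁴ s⁻¹.
Component geostrophic relations (x east, y north):
u_g = −(1/(fρ)) ∂P/∂y,  v_g = (1/(fρ)) ∂P/∂x
u_g = −(2.9×10⁻³)/(−1.07×10⁻⁴ × 1.11) = 24.5 m/s;  v_g = (3.4×10⁻³)/(−1.07×10⁻⁴ × 1.11) = −28.7 m/s
|V_g| = √(u_g² + v_g²) = 37.8 m/s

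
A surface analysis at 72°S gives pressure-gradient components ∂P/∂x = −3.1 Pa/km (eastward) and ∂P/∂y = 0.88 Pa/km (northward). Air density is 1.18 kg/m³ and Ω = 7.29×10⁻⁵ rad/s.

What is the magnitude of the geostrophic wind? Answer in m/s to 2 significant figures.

20 m/s

Coriolis parameter at 72°S:
f = 2Ω sin φ = 2 × 7.29×10⁻⁵ × sin 72° = 1.39×10⁻⁴ s⁻¹
In the Southern Hemisphere f is negative: f = −1.39×10⁻⁴ s⁻¹.
Component geostrophic relations (x east, y north):
u_g = −(1/(fρ)) ∂P/∂y,  v_g = (1/(fρ)) ∂P/∂x
u_g = −(0.88×10⁻³)/(−1.39×10⁻⁴ × 1.18) = 5.38 m/s;  v_g = (−3.1×10⁻³)/(−1.39×10⁻⁴ × 1.18) = 18.9 m/s
|V_g| = √(u_g² + v_g²) = 19.7 m/s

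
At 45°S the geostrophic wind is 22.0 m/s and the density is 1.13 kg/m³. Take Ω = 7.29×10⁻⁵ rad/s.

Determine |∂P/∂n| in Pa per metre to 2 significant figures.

2.6×10⁻³ Pa/m

Coriolis parameter at 45°S:
f = 2Ω sin φ = 2 × 7.29×10⁻⁵ × sin 45° = 1.03×10⁻⁴ s⁻¹
Geostrophic balance rearranged: |∂P/∂n| = f ρ V_g
|∂P/∂n| = 1.03×10⁻⁴ × 1.13 × 22.0 = 2.56×10⁻³ Pa/m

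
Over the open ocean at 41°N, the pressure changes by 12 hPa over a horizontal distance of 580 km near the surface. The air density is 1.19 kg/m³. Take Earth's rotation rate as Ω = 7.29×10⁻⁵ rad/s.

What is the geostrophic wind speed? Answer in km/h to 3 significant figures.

Coriolis parameter at 41°N:
f = 2Ω sin φ = 2 × 7.29×10⁻⁵ × sin 41° = 9.57×10⁻⁵ s⁻¹
Pressure gradient: |∂P/∂n| = 1200 Pa / 580000 m = 2.07×10⁻³ Pa/m
Geostrophic balance (pressure-gradient force = Coriolis force):
V_g = (1/(fρ)) |∂P/∂n| = 2.07×10⁻³ / (9.57×10⁻⁵ × 1.19) = 18.2 m/s
Converting: 18.2 m/s × 3.6 = 65.4 km/h

65.4 km/h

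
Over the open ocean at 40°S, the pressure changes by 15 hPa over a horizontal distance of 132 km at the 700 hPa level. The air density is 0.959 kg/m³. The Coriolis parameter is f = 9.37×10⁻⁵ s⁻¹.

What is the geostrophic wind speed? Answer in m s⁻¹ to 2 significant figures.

Pressure gradient: |∂P/∂n| = 1500 Pa / 132000 m = 1.14×10⁻² Pa/m
Geostrophic balance (pressure-gradient force = Coriolis force):
V_g = (1/(fρ)) |∂P/∂n| = 1.14×10⁻² / (9.37×10⁻⁵ × 0.959) = 126 m/s

130 m s⁻¹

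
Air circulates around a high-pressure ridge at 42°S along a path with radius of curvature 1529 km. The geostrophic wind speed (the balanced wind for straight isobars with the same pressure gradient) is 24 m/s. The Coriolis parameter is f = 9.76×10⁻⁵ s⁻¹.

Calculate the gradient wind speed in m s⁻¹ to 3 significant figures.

30.1 m s⁻¹

Around a high, pressure-gradient force acts outward with centrifugal, so Coriolis balances both:
fV = (1/ρ)|∂P/∂n| + V²/R  →  V² − fR·V + fR·V_g = 0
With fR = 9.76×10⁻⁵ × 1529×10³ m = 149 m/s:
V = [fR − √((fR)² − 4 fR V_g)]/2 = [149 − √(149² − 4×149×24)]/2 = 30.1 m/s
Supergeostrophic (V > V_g = 24 m/s), as expected around a high.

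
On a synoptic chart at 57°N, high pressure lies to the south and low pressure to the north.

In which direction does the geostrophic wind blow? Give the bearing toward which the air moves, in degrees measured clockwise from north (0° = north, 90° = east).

The pressure-gradient force points toward the north (bearing 000°).
Geostrophic balance: in the Northern Hemisphere the Coriolis force deflects motion to the right, so the geostrophic wind blows 90° to the right of the pressure-gradient force (low pressure on the left).
Rotating 000° by 90° clockwise gives 090° — the wind blows toward the east.

090°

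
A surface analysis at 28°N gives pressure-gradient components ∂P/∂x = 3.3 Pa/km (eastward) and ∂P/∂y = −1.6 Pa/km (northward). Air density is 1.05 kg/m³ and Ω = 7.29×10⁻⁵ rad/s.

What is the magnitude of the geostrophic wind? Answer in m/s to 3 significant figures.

51.0 m/s

Coriolis parameter at 28°N:
f = 2Ω sin φ = 2 × 7.29×10⁻⁵ × sin 28° = 6.84×10⁻⁵ s⁻¹
Component geostrophic relations (x east, y north):
u_g = −(1/(fρ)) ∂P/∂y,  v_g = (1/(fρ)) ∂P/∂x
u_g = −(−1.6×10⁻³)/(6.84×10⁻⁵ × 1.05) = 22.3 m/s;  v_g = (3.3×10⁻³)/(6.84×10⁻⁵ × 1.05) = 45.9 m/s
|V_g| = √(u_g² + v_g²) = 51.0 m/s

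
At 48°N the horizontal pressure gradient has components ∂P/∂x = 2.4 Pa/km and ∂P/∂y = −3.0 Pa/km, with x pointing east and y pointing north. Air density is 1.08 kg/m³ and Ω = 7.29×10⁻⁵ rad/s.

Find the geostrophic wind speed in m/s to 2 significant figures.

Coriolis parameter at 48°N:
f = 2Ω sin φ = 2 × 7.29×10⁻⁵ × sin 48° = 1.08×10⁻⁴ s⁻¹
Component geostrophic relations (x east, y north):
u_g = −(1/(fρ)) ∂P/∂y,  v_g = (1/(fρ)) ∂P/∂x
u_g = −(−3.0×10⁻³)/(1.08×10⁻⁴ × 1.08) = 25.6 m/s;  v_g = (2.4×10⁻³)/(1.08×10⁻⁴ × 1.08) = 20.5 m/s
|V_g| = √(u_g² + v_g²) = 32.8 m/s

33 m/s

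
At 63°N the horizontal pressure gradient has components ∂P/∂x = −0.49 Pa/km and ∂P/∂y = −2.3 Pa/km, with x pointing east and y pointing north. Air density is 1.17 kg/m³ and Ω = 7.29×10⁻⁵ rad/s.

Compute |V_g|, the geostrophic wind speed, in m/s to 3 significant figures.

Coriolis parameter at 63°N:
f = 2Ω sin φ = 2 × 7.29×10⁻⁵ × sin 63° = 1.30×10⁻⁴ s⁻¹
Component geostrophic relations (x east, y north):
u_g = −(1/(fρ)) ∂P/∂y,  v_g = (1/(fρ)) ∂P/∂x
u_g = −(−2.3×10⁻³)/(1.30×10⁻⁴ × 1.17) = 15.1 m/s;  v_g = (−0.49×10⁻³)/(1.30×10⁻⁴ × 1.17) = −3.22 m/s
|V_g| = √(u_g² + v_g²) = 15.5 m/s

15.5 m/s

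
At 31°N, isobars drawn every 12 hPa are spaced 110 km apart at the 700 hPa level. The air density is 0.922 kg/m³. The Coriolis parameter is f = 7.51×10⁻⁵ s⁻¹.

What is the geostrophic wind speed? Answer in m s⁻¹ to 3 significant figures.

158 m s⁻¹

Pressure gradient: |∂P/∂n| = 1200 Pa / 110000 m = 1.09×10⁻² Pa/m
Geostrophic balance (pressure-gradient force = Coriolis force):
V_g = (1/(fρ)) |∂P/∂n| = 1.09×10⁻² / (7.51×10⁻⁵ × 0.922) = 158 m/s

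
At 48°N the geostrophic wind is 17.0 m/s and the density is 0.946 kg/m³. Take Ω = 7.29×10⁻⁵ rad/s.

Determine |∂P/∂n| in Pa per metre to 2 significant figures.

Coriolis parameter at 48°N:
f = 2Ω sin φ = 2 × 7.29×10⁻⁵ × sin 48° = 1.08×10⁻⁴ s⁻¹
Geostrophic balance rearranged: |∂P/∂n| = f ρ V_g
|∂P/∂n| = 1.08×10⁻⁴ × 0.946 × 17.0 = 1.74×10⁻³ Pa/m

1.7×10⁻³ Pa/m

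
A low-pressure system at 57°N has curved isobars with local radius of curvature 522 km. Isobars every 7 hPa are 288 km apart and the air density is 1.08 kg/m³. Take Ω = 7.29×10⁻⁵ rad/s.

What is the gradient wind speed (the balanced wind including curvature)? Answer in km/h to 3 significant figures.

Coriolis parameter at 57°N:
f = 2Ω sin φ = 2 × 7.29×10⁻⁵ × sin 57° = 1.22×10⁻⁴ s⁻¹
Pressure gradient: |∂P/∂n| = 700 Pa / 288000 m = 2.43×10⁻³ Pa/m
Geostrophic speed: V_g = |∂P/∂n|/(fρ) = 2.43×10⁻³/(1.22×10⁻⁴ × 1.08) = 18.4 m/s
Around a low, centrifugal force acts outward with Coriolis, so pressure-gradient force balances both:
(1/ρ)|∂P/∂n| = fV + V²/R  →  V² + fR·V − fR·V_g = 0
With fR = 1.22×10⁻⁴ × 522×10³ m = 63.8 m/s:
V = [−fR + √((fR)² + 4 fR V_g)]/2 = [−63.8 + √(63.8² + 4×63.8×18.4)]/2 = 14.9 m/s
Subgeostrophic (V < V_g = 18.4 m/s), as expected around a low.
Converting: 14.9 m/s × 3.6 = 53.7 km/h

53.7 km/h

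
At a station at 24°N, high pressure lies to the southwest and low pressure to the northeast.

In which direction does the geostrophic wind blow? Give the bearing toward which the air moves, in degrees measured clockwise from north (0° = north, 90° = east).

135°

The pressure-gradient force points toward the northeast (bearing 045°).
Geostrophic balance: in the Northern Hemisphere the Coriolis force deflects motion to the right, so the geostrophic wind blows 90° to the right of the pressure-gradient force (low pressure on the left).
Rotating 045° by 90° clockwise gives 135° — the wind blows toward the southeast.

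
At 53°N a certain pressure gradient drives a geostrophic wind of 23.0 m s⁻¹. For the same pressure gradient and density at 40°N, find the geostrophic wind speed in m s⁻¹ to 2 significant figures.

29 m s⁻¹

With the same pressure gradient and density, V_g ∝ 1/f ∝ 1/sin φ.
V₂ = V₁ · sin φ₁ / sin φ₂ = 23.0 × sin 53° / sin 40°
V₂ = 23.0 × 0.7986/0.6428 = 29 m s⁻¹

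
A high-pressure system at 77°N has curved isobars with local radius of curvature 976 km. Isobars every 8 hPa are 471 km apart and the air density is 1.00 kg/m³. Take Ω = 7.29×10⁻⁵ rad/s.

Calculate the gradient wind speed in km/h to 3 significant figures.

Coriolis parameter at 77°N:
f = 2Ω sin φ = 2 × 7.29×10⁻⁵ × sin 77° = 1.42×10⁻⁴ s⁻¹
Pressure gradient: |∂P/∂n| = 800 Pa / 471000 m = 1.70×10⁻³ Pa/m
Geostrophic speed: V_g = |∂P/∂n|/(fρ) = 1.70×10⁻³/(1.42×10⁻⁴ × 1.00) = 12.0 m/s
Around a high, pressure-gradient force acts outward with centrifugal, so Coriolis balances both:
fV = (1/ρ)|∂P/∂n| + V²/R  →  V² − fR·V + fR·V_g = 0
With fR = 1.42×10⁻⁴ × 976×10³ m = 139 m/s:
V = [fR − √((fR)² − 4 fR V_g)]/2 = [139 − √(139² − 4×139×12)]/2 = 13.2 m/s
Supergeostrophic (V > V_g = 12 m/s), as expected around a high.
Converting: 13.2 m/s × 3.6 = 47.6 km/h

47.6 km/h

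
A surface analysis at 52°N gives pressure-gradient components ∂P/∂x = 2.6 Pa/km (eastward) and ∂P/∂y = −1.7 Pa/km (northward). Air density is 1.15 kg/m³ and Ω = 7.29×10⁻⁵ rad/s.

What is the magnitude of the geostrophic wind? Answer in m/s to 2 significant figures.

24 m/s

Coriolis parameter at 52°N:
f = 2Ω sin φ = 2 × 7.29×10⁻⁵ × sin 52° = 1.15×10⁻⁴ s⁻¹
Component geostrophic relations (x east, y north):
u_g = −(1/(fρ)) ∂P/∂y,  v_g = (1/(fρ)) ∂P/∂x
u_g = −(−1.7×10⁻³)/(1.15×10⁻⁴ × 1.15) = 12.9 m/s;  v_g = (2.6×10⁻³)/(1.15×10⁻⁴ × 1.15) = 19.7 m/s
|V_g| = √(u_g² + v_g²) = 23.5 m/s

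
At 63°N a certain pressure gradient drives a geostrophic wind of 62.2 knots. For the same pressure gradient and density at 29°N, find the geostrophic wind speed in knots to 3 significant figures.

With the same pressure gradient and density, V_g ∝ 1/f ∝ 1/sin φ.
V₂ = V₁ · sin φ₁ / sin φ₂ = 62.2 × sin 63° / sin 29°
V₂ = 62.2 × 0.8910/0.4848 = 114 knots

114 knots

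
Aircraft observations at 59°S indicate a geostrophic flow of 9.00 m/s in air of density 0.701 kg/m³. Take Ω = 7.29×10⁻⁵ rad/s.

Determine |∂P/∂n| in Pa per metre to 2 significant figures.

7.9×10⁻⁴ Pa/m

Coriolis parameter at 59°S:
f = 2Ω sin φ = 2 × 7.29×10⁻⁵ × sin 59° = 1.25×10⁻⁴ s⁻¹
Geostrophic balance rearranged: |∂P/∂n| = f ρ V_g
|∂P/∂n| = 1.25×10⁻⁴ × 0.701 × 9.00 = 7.88×10⁻⁴ Pa/m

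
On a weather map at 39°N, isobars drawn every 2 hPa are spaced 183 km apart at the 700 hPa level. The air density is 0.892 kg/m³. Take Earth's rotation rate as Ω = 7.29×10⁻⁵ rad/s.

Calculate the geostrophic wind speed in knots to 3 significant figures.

Coriolis parameter at 39°N:
f = 2Ω sin φ = 2 × 7.29×10⁻⁵ × sin 39° = 9.18×10⁻⁵ s⁻¹
Pressure gradient: |∂P/∂n| = 200 Pa / 183000 m = 1.09×10⁻³ Pa/m
Geostrophic balance (pressure-gradient force = Coriolis force):
V_g = (1/(fρ)) |∂P/∂n| = 1.09×10⁻³ / (9.18×10⁻⁵ × 0.892) = 13.4 m/s
Converting: 13.4 m/s × 1.944 = 26.0 knots

26.0 knots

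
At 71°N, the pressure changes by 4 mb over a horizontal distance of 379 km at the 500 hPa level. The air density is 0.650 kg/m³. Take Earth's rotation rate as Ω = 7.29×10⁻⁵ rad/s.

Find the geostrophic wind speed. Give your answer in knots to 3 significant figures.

22.9 knots

Coriolis parameter at 71°N:
f = 2Ω sin φ = 2 × 7.29×10⁻⁵ × sin 71° = 1.38×10⁻⁴ s⁻¹
Pressure gradient: |∂P/∂n| = 400 Pa / 379000 m = 1.06×10⁻³ Pa/m
Geostrophic balance (pressure-gradient force = Coriolis force):
V_g = (1/(fρ)) |∂P/∂n| = 1.06×10⁻³ / (1.38×10⁻⁴ × 0.650) = 11.8 m/s
Converting: 11.8 m/s × 1.944 = 22.9 knots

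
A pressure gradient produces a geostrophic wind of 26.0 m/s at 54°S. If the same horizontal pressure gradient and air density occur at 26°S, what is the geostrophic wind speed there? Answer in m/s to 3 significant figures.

48.0 m/s

With the same pressure gradient and density, V_g ∝ 1/f ∝ 1/sin φ.
V₂ = V₁ · sin φ₁ / sin φ₂ = 26.0 × sin 54° / sin 26°
V₂ = 26.0 × 0.8090/0.4384 = 48.0 m/s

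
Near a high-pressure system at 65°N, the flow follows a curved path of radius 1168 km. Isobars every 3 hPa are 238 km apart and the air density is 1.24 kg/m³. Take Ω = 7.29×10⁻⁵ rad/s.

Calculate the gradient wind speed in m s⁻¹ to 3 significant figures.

8.12 m s⁻¹

Coriolis parameter at 65°N:
f = 2Ω sin φ = 2 × 7.29×10⁻⁵ × sin 65° = 1.32×10⁻⁴ s⁻¹
Pressure gradient: |∂P/∂n| = 300 Pa / 238000 m = 1.26×10⁻³ Pa/m
Geostrophic speed: V_g = |∂P/∂n|/(fρ) = 1.26×10⁻³/(1.32×10⁻⁴ × 1.24) = 7.69 m/s
Around a high, pressure-gradient force acts outward with centrifugal, so Coriolis balances both:
fV = (1/ρ)|∂P/∂n| + V²/R  →  V² − fR·V + fR·V_g = 0
With fR = 1.32×10⁻⁴ × 1168×10³ m = 154 m/s:
V = [fR − √((fR)² − 4 fR V_g)]/2 = [154 − √(154² − 4×154×7.69)]/2 = 8.12 m/s
Supergeostrophic (V > V_g = 7.69 m/s), as expected around a high.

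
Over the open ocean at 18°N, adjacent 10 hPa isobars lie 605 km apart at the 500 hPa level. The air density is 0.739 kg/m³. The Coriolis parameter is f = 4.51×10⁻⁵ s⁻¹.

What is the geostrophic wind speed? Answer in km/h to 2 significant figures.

180 km/h

Pressure gradient: |∂P/∂n| = 1000 Pa / 605000 m = 1.65×10⁻³ Pa/m
Geostrophic balance (pressure-gradient force = Coriolis force):
V_g = (1/(fρ)) |∂P/∂n| = 1.65×10⁻³ / (4.51×10⁻⁵ × 0.739) = 49.6 m/s
Converting: 49.6 m/s × 3.6 = 180 km/h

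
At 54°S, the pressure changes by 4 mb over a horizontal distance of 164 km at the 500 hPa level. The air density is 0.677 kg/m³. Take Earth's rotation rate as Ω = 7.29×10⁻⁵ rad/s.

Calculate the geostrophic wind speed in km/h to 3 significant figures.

Coriolis parameter at 54°S:
f = 2Ω sin φ = 2 × 7.29×10⁻⁵ × sin 54° = 1.18×10⁻⁴ s⁻¹
Pressure gradient: |∂P/∂n| = 400 Pa / 164000 m = 2.44×10⁻³ Pa/m
Geostrophic balance (pressure-gradient force = Coriolis force):
V_g = (1/(fρ)) |∂P/∂n| = 2.44×10⁻³ / (1.18×10⁻⁴ × 0.677) = 30.5 m/s
Converting: 30.5 m/s × 3.6 = 110 km/h

110 km/h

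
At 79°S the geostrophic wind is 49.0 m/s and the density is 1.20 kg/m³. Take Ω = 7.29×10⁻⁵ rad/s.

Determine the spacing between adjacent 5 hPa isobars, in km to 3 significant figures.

Coriolis parameter at 79°S:
f = 2Ω sin φ = 2 × 7.29×10⁻⁵ × sin 79° = 1.43×10⁻⁴ s⁻¹
Geostrophic balance rearranged: |∂P/∂n| = f ρ V_g
|∂P/∂n| = 1.43×10⁻⁴ × 1.20 × 49.0 = 8.42×10⁻³ Pa/m
Isobar spacing: Δn = ΔP/|∂P/∂n| = 500 Pa / 8.42×10⁻³ Pa/m = 59414 m ≈ 59.4 km

59.4 km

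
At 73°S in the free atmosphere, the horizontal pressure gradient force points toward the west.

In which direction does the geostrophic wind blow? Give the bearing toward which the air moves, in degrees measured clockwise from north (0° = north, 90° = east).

180°

The pressure-gradient force points toward the west (bearing 270°).
Geostrophic balance: in the Southern Hemisphere the Coriolis force deflects motion to the left, so the geostrophic wind blows 90° to the left of the pressure-gradient force (low pressure on the right).
Rotating 270° by 90° counterclockwise gives 180° — the wind blows toward the south.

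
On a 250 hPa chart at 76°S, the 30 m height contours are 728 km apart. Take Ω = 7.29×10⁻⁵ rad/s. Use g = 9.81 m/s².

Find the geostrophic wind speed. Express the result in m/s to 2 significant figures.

Coriolis parameter at 76°S:
f = 2Ω sin φ = 2 × 7.29×10⁻⁵ × sin 76° = 1.41×10⁻⁴ s⁻¹
Height gradient: |∂Z/∂n| = 30 m / 728000 m = 4.12×10⁻⁵
On a pressure surface, geostrophic balance gives V_g = (g/f)|∂Z/∂n|:
V_g = 9.81 × 4.12×10⁻⁵ / 1.41×10⁻⁴ = 2.86 m/s

2.9 m/s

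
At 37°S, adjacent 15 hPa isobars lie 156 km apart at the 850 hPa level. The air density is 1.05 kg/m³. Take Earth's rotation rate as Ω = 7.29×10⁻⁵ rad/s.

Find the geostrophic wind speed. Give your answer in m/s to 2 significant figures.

Coriolis parameter at 37°S:
f = 2Ω sin φ = 2 × 7.29×10⁻⁵ × sin 37° = 8.77×10⁻⁵ s⁻¹
Pressure gradient: |∂P/∂n| = 1500 Pa / 156000 m = 9.62×10⁻³ Pa/m
Geostrophic balance (pressure-gradient force = Coriolis force):
V_g = (1/(fρ)) |∂P/∂n| = 9.62×10⁻³ / (8.77×10⁻⁵ × 1.05) = 104 m/s

100 m/s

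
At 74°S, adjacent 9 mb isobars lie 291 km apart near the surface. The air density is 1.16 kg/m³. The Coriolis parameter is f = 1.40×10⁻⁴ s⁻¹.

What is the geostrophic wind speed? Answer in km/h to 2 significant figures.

69 km/h

Pressure gradient: |∂P/∂n| = 900 Pa / 291000 m = 3.09×10⁻³ Pa/m
Geostrophic balance (pressure-gradient force = Coriolis force):
V_g = (1/(fρ)) |∂P/∂n| = 3.09×10⁻³ / (1.40×10⁻⁴ × 1.16) = 19.0 m/s
Converting: 19.0 m/s × 3.6 = 69 km/h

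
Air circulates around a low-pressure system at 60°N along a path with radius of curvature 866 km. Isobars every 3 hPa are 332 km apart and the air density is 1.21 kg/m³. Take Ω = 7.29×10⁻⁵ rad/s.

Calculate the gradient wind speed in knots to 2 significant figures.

Coriolis parameter at 60°N:
f = 2Ω sin φ = 2 × 7.29×10⁻⁵ × sin 60° = 1.26×10⁻⁴ s⁻¹
Pressure gradient: |∂P/∂n| = 300 Pa / 332000 m = 9.04×10⁻⁴ Pa/m
Geostrophic speed: V_g = |∂P/∂n|/(fρ) = 9.04×10⁻⁴/(1.26×10⁻⁴ × 1.21) = 5.91 m/s
Around a low, centrifugal force acts outward with Coriolis, so pressure-gradient force balances both:
(1/ρ)|∂P/∂n| = fV + V²/R  →  V² + fR·V − fR·V_g = 0
With fR = 1.26×10⁻⁴ × 866×10³ m = 109 m/s:
V = [−fR + √((fR)² + 4 fR V_g)]/2 = [−109 + √(109² + 4×109×5.91)]/2 = 5.63 m/s
Subgeostrophic (V < V_g = 5.91 m/s), as expected around a low.
Converting: 5.63 m/s × 1.944 = 11 knots

11 knots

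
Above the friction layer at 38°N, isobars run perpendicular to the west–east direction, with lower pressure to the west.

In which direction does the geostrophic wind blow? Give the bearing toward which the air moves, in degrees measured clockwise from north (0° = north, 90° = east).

000°

The pressure-gradient force points toward the west (bearing 270°).
Geostrophic balance: in the Northern Hemisphere the Coriolis force deflects motion to the right, so the geostrophic wind blows 90° to the right of the pressure-gradient force (low pressure on the left).
Rotating 270° by 90° clockwise gives 000° — the wind blows toward the north.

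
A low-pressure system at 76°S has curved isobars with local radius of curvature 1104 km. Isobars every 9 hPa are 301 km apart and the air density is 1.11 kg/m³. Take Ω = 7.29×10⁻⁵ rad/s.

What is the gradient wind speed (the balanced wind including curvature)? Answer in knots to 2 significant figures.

Coriolis parameter at 76°S:
f = 2Ω sin φ = 2 × 7.29×10⁻⁵ × sin 76° = 1.41×10⁻⁴ s⁻¹
Pressure gradient: |∂P/∂n| = 900 Pa / 301000 m = 2.99×10⁻³ Pa/m
Geostrophic speed: V_g = |∂P/∂n|/(fρ) = 2.99×10⁻³/(1.41×10⁻⁴ × 1.11) = 19.0 m/s
Around a low, centrifugal force acts outward with Coriolis, so pressure-gradient force balances both:
(1/ρ)|∂P/∂n| = fV + V²/R  →  V² + fR·V − fR·V_g = 0
With fR = 1.41×10⁻⁴ × 1104×10³ m = 156 m/s:
V = [−fR + √((fR)² + 4 fR V_g)]/2 = [−156 + √(156² + 4×156×19)]/2 = 17.2 m/s
Subgeostrophic (V < V_g = 19 m/s), as expected around a low.
Converting: 17.2 m/s × 1.944 = 33 knots

33 knots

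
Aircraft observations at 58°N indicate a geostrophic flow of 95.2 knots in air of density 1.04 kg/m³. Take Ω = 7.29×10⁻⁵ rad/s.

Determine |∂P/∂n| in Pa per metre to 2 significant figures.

6.3×10⁻³ Pa/m

Coriolis parameter at 58°N:
f = 2Ω sin φ = 2 × 7.29×10⁻⁵ × sin 58° = 1.24×10⁻⁴ s⁻¹
Wind speed in SI: 95.2 knots = 49.0 m/s
Geostrophic balance rearranged: |∂P/∂n| = f ρ V_g
|∂P/∂n| = 1.24×10⁻⁴ × 1.04 × 49.0 = 6.30×10⁻³ Pa/m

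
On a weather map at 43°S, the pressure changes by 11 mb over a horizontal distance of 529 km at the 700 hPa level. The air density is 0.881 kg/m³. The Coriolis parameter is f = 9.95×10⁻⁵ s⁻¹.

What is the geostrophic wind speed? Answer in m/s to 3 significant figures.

23.7 m/s

Pressure gradient: |∂P/∂n| = 1100 Pa / 529000 m = 2.08×10⁻³ Pa/m
Geostrophic balance (pressure-gradient force = Coriolis force):
V_g = (1/(fρ)) |∂P/∂n| = 2.08×10⁻³ / (9.95×10⁻⁵ × 0.881) = 23.7 m/s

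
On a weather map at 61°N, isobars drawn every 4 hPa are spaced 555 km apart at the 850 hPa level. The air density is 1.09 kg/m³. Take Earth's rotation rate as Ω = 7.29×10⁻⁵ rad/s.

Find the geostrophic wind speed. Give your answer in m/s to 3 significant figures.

5.19 m/s

Coriolis parameter at 61°N:
f = 2Ω sin φ = 2 × 7.29×10⁻⁵ × sin 61° = 1.28×10⁻⁴ s⁻¹
Pressure gradient: |∂P/∂n| = 400 Pa / 555000 m = 7.21×10⁻⁴ Pa/m
Geostrophic balance (pressure-gradient force = Coriolis force):
V_g = (1/(fρ)) |∂P/∂n| = 7.21×10⁻⁴ / (1.28×10⁻⁴ × 1.09) = 5.19 m/s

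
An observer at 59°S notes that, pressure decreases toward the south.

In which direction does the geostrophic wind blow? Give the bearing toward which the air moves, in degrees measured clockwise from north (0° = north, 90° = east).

The pressure-gradient force points toward the south (bearing 180°).
Geostrophic balance: in the Southern Hemisphere the Coriolis force deflects motion to the left, so the geostrophic wind blows 90° to the left of the pressure-gradient force (low pressure on the right).
Rotating 180° by 90° counterclockwise gives 090° — the wind blows toward the east.

090°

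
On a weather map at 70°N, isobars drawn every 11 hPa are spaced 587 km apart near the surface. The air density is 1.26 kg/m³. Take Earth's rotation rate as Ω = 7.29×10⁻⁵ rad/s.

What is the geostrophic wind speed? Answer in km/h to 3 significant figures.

39.1 km/h

Coriolis parameter at 70°N:
f = 2Ω sin φ = 2 × 7.29×10⁻⁵ × sin 70° = 1.37×10⁻⁴ s⁻¹
Pressure gradient: |∂P/∂n| = 1100 Pa / 587000 m = 1.87×10⁻³ Pa/m
Geostrophic balance (pressure-gradient force = Coriolis force):
V_g = (1/(fρ)) |∂P/∂n| = 1.87×10⁻³ / (1.37×10⁻⁴ × 1.26) = 10.9 m/s
Converting: 10.9 m/s × 3.6 = 39.1 km/h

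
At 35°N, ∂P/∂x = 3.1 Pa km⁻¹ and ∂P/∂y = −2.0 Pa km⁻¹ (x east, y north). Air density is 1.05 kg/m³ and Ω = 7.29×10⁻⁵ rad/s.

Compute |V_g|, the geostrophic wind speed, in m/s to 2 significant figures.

42 m/s

Coriolis parameter at 35°N:
f = 2Ω sin φ = 2 × 7.29×10⁻⁵ × sin 35° = 8.36×10⁻⁵ s⁻¹
Component geostrophic relations (x east, y north):
u_g = −(1/(fρ)) ∂P/∂y,  v_g = (1/(fρ)) ∂P/∂x
u_g = −(−2.0×10⁻³)/(8.36×10⁻⁵ × 1.05) = 22.8 m/s;  v_g = (3.1×10⁻³)/(8.36×10⁻⁵ × 1.05) = 35.3 m/s
|V_g| = √(u_g² + v_g²) = 42.0 m/s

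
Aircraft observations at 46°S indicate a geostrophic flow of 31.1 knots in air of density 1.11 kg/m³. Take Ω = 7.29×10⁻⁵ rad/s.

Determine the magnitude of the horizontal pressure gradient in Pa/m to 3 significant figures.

1.86×10⁻³ Pa/m

Coriolis parameter at 46°S:
f = 2Ω sin φ = 2 × 7.29×10⁻⁵ × sin 46° = 1.05×10⁻⁴ s⁻¹
Wind speed in SI: 31.1 knots = 16.0 m/s
Geostrophic balance rearranged: |∂P/∂n| = f ρ V_g
|∂P/∂n| = 1.05×10⁻⁴ × 1.11 × 16.0 = 1.86×10⁻³ Pa/m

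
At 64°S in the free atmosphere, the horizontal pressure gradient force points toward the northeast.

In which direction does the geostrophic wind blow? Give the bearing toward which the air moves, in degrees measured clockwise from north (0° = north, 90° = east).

The pressure-gradient force points toward the northeast (bearing 045°).
Geostrophic balance: in the Southern Hemisphere the Coriolis force deflects motion to the left, so the geostrophic wind blows 90° to the left of the pressure-gradient force (low pressure on the right).
Rotating 045° by 90° counterclockwise gives 315° — the wind blows toward the northwest.

315°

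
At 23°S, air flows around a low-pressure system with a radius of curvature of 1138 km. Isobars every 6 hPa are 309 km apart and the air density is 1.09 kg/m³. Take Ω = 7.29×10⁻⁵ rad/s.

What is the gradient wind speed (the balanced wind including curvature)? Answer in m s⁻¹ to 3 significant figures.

Coriolis parameter at 23°S:
f = 2Ω sin φ = 2 × 7.29×10⁻⁵ × sin 23° = 5.70×10⁻⁵ s⁻¹
Pressure gradient: |∂P/∂n| = 600 Pa / 309000 m = 1.94×10⁻³ Pa/m
Geostrophic speed: V_g = |∂P/∂n|/(fρ) = 1.94×10⁻³/(5.70×10⁻⁵ × 1.09) = 31.3 m/s
Around a low, centrifugal force acts outward with Coriolis, so pressure-gradient force balances both:
(1/ρ)|∂P/∂n| = fV + V²/R  →  V² + fR·V − fR·V_g = 0
With fR = 5.70×10⁻⁵ × 1138×10³ m = 64.8 m/s:
V = [−fR + √((fR)² + 4 fR V_g)]/2 = [−64.8 + √(64.8² + 4×64.8×31.3)]/2 = 23.1 m/s
Subgeostrophic (V < V_g = 31.3 m/s), as expected around a low.

23.1 m s⁻¹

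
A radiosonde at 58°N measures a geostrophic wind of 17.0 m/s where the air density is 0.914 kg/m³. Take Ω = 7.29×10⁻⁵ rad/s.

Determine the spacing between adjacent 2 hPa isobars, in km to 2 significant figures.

100 km

Coriolis parameter at 58°N:
f = 2Ω sin φ = 2 × 7.29×10⁻⁵ × sin 58° = 1.24×10⁻⁴ s⁻¹
Geostrophic balance rearranged: |∂P/∂n| = f ρ V_g
|∂P/∂n| = 1.24×10⁻⁴ × 0.914 × 17.0 = 1.92×10⁻³ Pa/m
Isobar spacing: Δn = ΔP/|∂P/∂n| = 200 Pa / 1.92×10⁻³ Pa/m = 104101 m ≈ 100 km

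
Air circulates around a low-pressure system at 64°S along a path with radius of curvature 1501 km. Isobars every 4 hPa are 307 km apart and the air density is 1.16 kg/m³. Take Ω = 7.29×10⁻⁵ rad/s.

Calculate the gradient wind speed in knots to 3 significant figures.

16.0 knots

Coriolis parameter at 64°S:
f = 2Ω sin φ = 2 × 7.29×10⁻⁵ × sin 64° = 1.31×10⁻⁴ s⁻¹
Pressure gradient: |∂P/∂n| = 400 Pa / 307000 m = 1.30×10⁻³ Pa/m
Geostrophic speed: V_g = |∂P/∂n|/(fρ) = 1.30×10⁻³/(1.31×10⁻⁴ × 1.16) = 8.57 m/s
Around a low, centrifugal force acts outward with Coriolis, so pressure-gradient force balances both:
(1/ρ)|∂P/∂n| = fV + V²/R  →  V² + fR·V − fR·V_g = 0
With fR = 1.31×10⁻⁴ × 1501×10³ m = 197 m/s:
V = [−fR + √((fR)² + 4 fR V_g)]/2 = [−197 + √(197² + 4×197×8.57)]/2 = 8.23 m/s
Subgeostrophic (V < V_g = 8.57 m/s), as expected around a low.
Converting: 8.23 m/s × 1.944 = 16.0 knots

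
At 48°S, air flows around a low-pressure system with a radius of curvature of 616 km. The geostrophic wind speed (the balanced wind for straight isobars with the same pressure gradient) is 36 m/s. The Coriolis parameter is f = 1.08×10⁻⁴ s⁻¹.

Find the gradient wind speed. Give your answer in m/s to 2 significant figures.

Around a low, centrifugal force acts outward with Coriolis, so pressure-gradient force balances both:
(1/ρ)|∂P/∂n| = fV + V²/R  →  V² + fR·V − fR·V_g = 0
With fR = 1.08×10⁻⁴ × 616×10³ m = 66.5 m/s:
V = [−fR + √((fR)² + 4 fR V_g)]/2 = [−66.5 + √(66.5² + 4×66.5×36)]/2 = 25.9 m/s
Subgeostrophic (V < V_g = 36 m/s), as expected around a low.

26 m/s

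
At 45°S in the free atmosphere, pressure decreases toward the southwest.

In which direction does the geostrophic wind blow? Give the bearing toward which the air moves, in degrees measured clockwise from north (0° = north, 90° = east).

The pressure-gradient force points toward the southwest (bearing 225°).
Geostrophic balance: in the Southern Hemisphere the Coriolis force deflects motion to the left, so the geostrophic wind blows 90° to the left of the pressure-gradient force (low pressure on the right).
Rotating 225° by 90° counterclockwise gives 135° — the wind blows toward the southeast.

135°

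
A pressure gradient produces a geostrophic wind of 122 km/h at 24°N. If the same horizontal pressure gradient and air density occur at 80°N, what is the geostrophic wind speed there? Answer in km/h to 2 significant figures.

50 km/h

With the same pressure gradient and density, V_g ∝ 1/f ∝ 1/sin φ.
V₂ = V₁ · sin φ₁ / sin φ₂ = 122 × sin 24° / sin 80°
V₂ = 122 × 0.4067/0.9848 = 50 km/h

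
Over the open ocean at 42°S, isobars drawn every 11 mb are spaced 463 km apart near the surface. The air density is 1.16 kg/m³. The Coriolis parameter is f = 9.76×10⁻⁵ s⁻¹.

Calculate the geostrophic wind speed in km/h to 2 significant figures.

76 km/h

Pressure gradient: |∂P/∂n| = 1100 Pa / 463000 m = 2.38×10⁻³ Pa/m
Geostrophic balance (pressure-gradient force = Coriolis force):
V_g = (1/(fρ)) |∂P/∂n| = 2.38×10⁻³ / (9.76×10⁻⁵ × 1.16) = 21.0 m/s
Converting: 21.0 m/s × 3.6 = 76 km/h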